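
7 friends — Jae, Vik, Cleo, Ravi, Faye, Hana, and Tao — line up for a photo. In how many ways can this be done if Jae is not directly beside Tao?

3600

There are 7! = 5040 arrangements in all. If Jae and Tao are adjacent, merging them into one block gives 2·(6)! = 1440 arrangements.
Complementary counting: 5040 − 1440 = 3600.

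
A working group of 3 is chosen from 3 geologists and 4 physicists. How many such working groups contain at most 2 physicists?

Split by how many physicists are chosen (0 through 2).
Sum: C(4,0)·C(3,3) + C(4,1)·C(3,2) + C(4,2)·C(3,1) = 1 + 12 + 18 = 31.

31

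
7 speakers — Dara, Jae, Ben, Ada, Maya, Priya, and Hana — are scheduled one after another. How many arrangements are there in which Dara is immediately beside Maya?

1440

Glue Dara and Maya into one block (2 internal orders), leaving 6 units to arrange in a row.
That gives 2 × 6! = 2 × 720 = 1440.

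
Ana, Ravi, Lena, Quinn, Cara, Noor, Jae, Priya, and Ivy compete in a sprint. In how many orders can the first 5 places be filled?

This is an ordered selection of 5 from 9: P(9,5).
That gives 9 × 8 × 7 × 6 × 5 = 15120.

15120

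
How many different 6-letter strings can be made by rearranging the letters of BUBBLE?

Letter multiplicities in BUBBLE: B×3, E×1, L×1, U×1.
Dividing 6! = 720 by 3! = 6 for the repeated letters gives 120.

120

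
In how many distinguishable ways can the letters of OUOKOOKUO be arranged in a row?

The 9 letters of OUOKOOKUO have repeats: K appearing twice, O appearing 5 times, and U appearing twice.
So there are 9! / (5!·2!·2!) = 756 distinguishable arrangements.

756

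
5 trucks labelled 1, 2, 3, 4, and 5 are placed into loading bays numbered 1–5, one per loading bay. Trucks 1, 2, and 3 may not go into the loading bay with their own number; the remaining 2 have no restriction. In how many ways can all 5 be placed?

64

Let Aᵢ (for i ∈ {1, 2, 3}) be the placements that put truck i in its forbidden loading bay. Any j of these fix j positions, leaving (5−j)! ways to fill the rest, and there are C(3,j) ways to pick which j.
By inclusion–exclusion, the number of valid placements is Σ_{j=0}^{3} (−1)^j C(3,j)·(5−j)!.
Computing: 120 − 72 + 18 − 2 = 64.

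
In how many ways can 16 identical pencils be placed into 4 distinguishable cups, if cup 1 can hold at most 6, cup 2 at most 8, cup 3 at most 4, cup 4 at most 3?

51

Without the upper bounds there are C(19,3) = 969 ways to split 16 among 4 cups.
Subtract solutions that violate a single cap (substitute x_i' = x_i − (cap_i+1)): x_1 ≥ 7 gives C(12,3) = 220; x_2 ≥ 9 gives C(10,3) = 120; x_3 ≥ 5 gives C(14,3) = 364; x_4 ≥ 4 gives C(15,3) = 455. Together 1159.
Add back pairs where two caps are both exceeded: 1 + 35 + 56 + 10 + 20 + 120 = 242.
Subtract triples: 0 + 0 + 1 + 0 = 1.
By inclusion–exclusion the count is 969 − 1159 + 242 − 1 = 51.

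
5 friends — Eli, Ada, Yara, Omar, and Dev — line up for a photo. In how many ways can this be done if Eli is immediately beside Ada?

48

Treat {Eli, Ada} as a single unit. There are 4 units to order, and the pair itself can be ordered 2 ways.
That gives 2 × 4! = 2 × 24 = 48.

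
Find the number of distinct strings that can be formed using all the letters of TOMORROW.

3360

The 8 letters of TOMORROW have repeats: O appearing 3 times and R appearing twice.
The number of distinct arrangements is 8!/(3!·2!) = 40320/12 = 3360.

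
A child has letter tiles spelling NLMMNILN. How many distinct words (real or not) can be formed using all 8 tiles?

1680

The 8 letters of NLMMNILN have repeats: L appearing twice, M appearing twice, and N appearing 3 times.
So there are 8! / (3!·2!·2!) = 1680 distinguishable arrangements.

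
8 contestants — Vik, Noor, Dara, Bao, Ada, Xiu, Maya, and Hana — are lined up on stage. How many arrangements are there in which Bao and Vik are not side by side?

Of the 8! = 40320 arrangements, those with Bao and Vik adjacent number 2 × 7! = 10080 (treat the pair as a block with 2 internal orders).
So 40320 − 10080 = 30240 arrangements keep them apart.

30240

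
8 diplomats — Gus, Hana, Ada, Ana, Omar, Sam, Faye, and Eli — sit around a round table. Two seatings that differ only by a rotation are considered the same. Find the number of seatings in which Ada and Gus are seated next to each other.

Treat {Ada, Gus} as one unit (2 internal orders) and seat the resulting 7 units around the table: (6)! circular arrangements.
So 2 × (6)! = 2 × 720 = 1440.

1440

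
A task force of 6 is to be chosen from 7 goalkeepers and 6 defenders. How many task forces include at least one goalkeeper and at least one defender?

1708

With no constraint there are C(13,6) = 1716 possible selections.
Subtract selections that omit an entire group: no goalkeepers → C(6,6) = 1; no defenders → C(7,6) = 7.
Both groups omitted at once is impossible, so 1716 − 8 = 1708.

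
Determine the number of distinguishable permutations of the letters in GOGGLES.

840

GOGGLES has 7 letters with G appearing 3 times.
So there are 7! / (3!) = 840 distinguishable arrangements.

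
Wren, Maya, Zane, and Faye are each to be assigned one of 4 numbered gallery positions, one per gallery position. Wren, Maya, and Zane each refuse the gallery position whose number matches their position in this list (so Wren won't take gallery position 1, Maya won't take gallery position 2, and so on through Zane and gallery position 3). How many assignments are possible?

Let Aᵢ (for i ∈ {1, 2, 3}) be the placements that put person i in their forbidden gallery position. Any j of these fix j positions, leaving (4−j)! ways to fill the rest, and there are C(3,j) ways to pick which j.
By inclusion–exclusion, the number of valid placements is Σ_{j=0}^{3} (−1)^j C(3,j)·(4−j)!.
Computing: 24 − 18 + 6 − 1 = 11.

11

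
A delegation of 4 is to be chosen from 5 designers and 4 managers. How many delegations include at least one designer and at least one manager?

120

Unrestricted: C(9,4) = 126 ways to pick any 4 of the 9.
Selections missing a whole group: no designers → C(4,4) = 1; no managers → C(5,4) = 5.
Both groups omitted at once is impossible, so 126 − 6 = 120.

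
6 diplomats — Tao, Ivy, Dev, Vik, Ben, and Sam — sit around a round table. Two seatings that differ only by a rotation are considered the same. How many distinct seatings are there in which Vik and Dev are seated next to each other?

48

Glue Vik and Dev into a block (2 internal orders). Seating 5 units around a circle gives (4)! arrangements.
So 2 × (4)! = 2 × 24 = 48.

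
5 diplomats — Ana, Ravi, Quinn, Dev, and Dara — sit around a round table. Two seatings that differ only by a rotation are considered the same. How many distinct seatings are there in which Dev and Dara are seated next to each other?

12

Glue Dev and Dara into a block (2 internal orders). Seating 4 units around a circle gives (3)! arrangements.
So 2 × (3)! = 2 × 6 = 12.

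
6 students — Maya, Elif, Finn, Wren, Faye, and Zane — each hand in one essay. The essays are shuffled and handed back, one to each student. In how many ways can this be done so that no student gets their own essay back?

265

Let Aᵢ be the assignments in which student i gets their own essay. We want the size of the complement of A₁∪…∪A_6.
By inclusion–exclusion this is Σ_{j=0}^{6} (−1)^j C(6,j)·(6−j)!.
Computing: 720 − 720 + 360 − 120 + 30 − 6 + 1 = 265.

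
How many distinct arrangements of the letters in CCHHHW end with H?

Fix H in the last position and arrange the remaining 5 letters.
Those 5 letters have C appearing twice and H appearing twice, giving (5)!/(2!·2!) = 30.

30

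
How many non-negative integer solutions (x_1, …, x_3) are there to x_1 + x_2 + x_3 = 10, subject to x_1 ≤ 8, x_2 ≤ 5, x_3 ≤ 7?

42

Without the upper bounds there are C(12,2) = 66 ways to split 10 among 3 variables.
Subtract solutions that violate a single cap (substitute x_i' = x_i − (cap_i+1)): x_1 ≥ 9 gives C(3,2) = 3; x_2 ≥ 6 gives C(6,2) = 15; x_3 ≥ 8 gives C(4,2) = 6. Together 24.
No two caps can be exceeded simultaneously, so the pair terms are all 0.
By inclusion–exclusion the count is 66 − 24 + 0 = 42.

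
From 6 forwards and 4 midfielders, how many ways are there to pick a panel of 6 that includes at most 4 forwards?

Split by how many forwards are chosen (0 through 4).
Sum: C(6,0)·C(4,6) + C(6,1)·C(4,5) + C(6,2)·C(4,4) + C(6,3)·C(4,3) + C(6,4)·C(4,2) = 0 + 0 + 15 + 80 + 90 = 185.

185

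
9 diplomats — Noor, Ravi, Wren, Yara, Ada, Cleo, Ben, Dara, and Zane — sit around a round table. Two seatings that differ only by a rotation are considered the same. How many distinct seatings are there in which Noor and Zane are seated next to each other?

10080

Glue Noor and Zane into a block (2 internal orders). Seating 8 units around a circle gives (7)! arrangements.
So 2 × (7)! = 2 × 5040 = 10080.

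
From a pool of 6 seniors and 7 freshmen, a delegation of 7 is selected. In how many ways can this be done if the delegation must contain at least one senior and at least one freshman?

1715

With no constraint there are C(13,7) = 1716 possible selections.
Selections missing a whole group: no seniors → C(7,7) = 1; no freshmen → C(6,7) = 0.
Both groups omitted at once is impossible, so 1716 − 1 = 1715.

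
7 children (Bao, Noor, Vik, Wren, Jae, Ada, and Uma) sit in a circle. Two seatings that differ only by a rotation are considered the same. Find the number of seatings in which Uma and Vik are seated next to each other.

240

Glue Uma and Vik into a block (2 internal orders). Seating 6 units around a circle gives (5)! arrangements.
So 2 × (5)! = 2 × 120 = 240.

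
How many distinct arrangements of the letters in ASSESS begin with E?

5

With the first slot taken by E, it remains to arrange the other 5 letters (ASSSS).
Those 5 letters have S appearing 4 times, giving (5)!/(4!) = 5.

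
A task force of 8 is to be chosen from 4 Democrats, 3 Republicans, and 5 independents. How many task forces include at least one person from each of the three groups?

With no constraint there are C(12,8) = 495 possible selections.
Selections missing a whole group: no Democrats → C(8,8) = 1; no Republicans → C(9,8) = 9; no independents → C(7,8) = 0.
Add back selections omitting two groups (i.e. drawn from a single group): C(4,8) + C(3,8) + C(5,8) = 0.
By inclusion–exclusion: 495 − 10 + 0 = 485.

485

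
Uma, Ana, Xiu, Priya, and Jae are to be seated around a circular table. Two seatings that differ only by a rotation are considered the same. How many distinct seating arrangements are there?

Around a circle, 5 distinct people have 5!/5 = (4)! = 24 rotationally distinct seatings.

24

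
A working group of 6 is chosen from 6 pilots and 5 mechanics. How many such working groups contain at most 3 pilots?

281

Split by how many pilots are chosen (0 through 3).
Sum: C(6,0)·C(5,6) + C(6,1)·C(5,5) + C(6,2)·C(5,4) + C(6,3)·C(5,3) = 0 + 6 + 75 + 200 = 281.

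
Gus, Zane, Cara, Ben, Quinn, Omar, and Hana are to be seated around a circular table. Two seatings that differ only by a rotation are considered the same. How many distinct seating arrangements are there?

720

Fix one person's seat to break rotational symmetry; the remaining 6 people can be arranged in (6)! = 720 ways.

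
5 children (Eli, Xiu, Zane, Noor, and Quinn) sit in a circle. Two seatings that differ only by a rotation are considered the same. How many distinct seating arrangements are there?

Seat Eli anywhere (absorbing the rotational symmetry), then permute the other 4: (4)! = 24.

24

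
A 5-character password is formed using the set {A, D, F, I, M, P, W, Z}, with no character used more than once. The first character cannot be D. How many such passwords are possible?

The first character has 8−1 = 7 choices (anything except D).
The remaining 4 characters are filled from the other 7 symbols without repetition: 7 × 6 × 5 × 4 = 840.
Total: 7 × 840 = 5880.

5880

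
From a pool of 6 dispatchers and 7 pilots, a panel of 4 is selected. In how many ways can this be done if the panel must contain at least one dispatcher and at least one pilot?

Unrestricted: C(13,4) = 715 ways to pick any 4 of the 13.
Subtract selections that omit an entire group: no dispatchers → C(7,4) = 35; no pilots → C(6,4) = 15.
Both groups omitted at once is impossible, so 715 − 50 = 665.

665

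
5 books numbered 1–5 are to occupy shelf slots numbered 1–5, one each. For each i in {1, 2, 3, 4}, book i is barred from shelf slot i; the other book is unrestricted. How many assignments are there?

53

Let Aᵢ (for 1 ≤ i ≤ 4) be the placements that put book i in its forbidden shelf slot. Any j of these fix j positions, leaving (5−j)! ways to fill the rest, and there are C(4,j) ways to pick which j.
By inclusion–exclusion, the number of valid placements is Σ_{j=0}^{4} (−1)^j C(4,j)·(5−j)!.
Computing: 120 − 96 + 36 − 8 + 1 = 53.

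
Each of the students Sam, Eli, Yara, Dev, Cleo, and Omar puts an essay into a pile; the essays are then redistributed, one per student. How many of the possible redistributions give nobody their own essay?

265

This is the derangement count D_6: permutations of 6 items with no fixed point.
By inclusion–exclusion this is Σ_{j=0}^{6} (−1)^j C(6,j)·(6−j)!.
Computing: 720 − 720 + 360 − 120 + 30 − 6 + 1 = 265.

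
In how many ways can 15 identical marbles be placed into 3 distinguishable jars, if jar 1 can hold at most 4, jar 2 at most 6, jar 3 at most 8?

Ignoring the caps, the number of non-negative solutions to x_1+…+x_3 = 15 is C(17,2) = 136.
Subtract solutions that violate a single cap (substitute x_i' = x_i − (cap_i+1)): x_1 ≥ 5 gives C(12,2) = 66; x_2 ≥ 7 gives C(10,2) = 45; x_3 ≥ 9 gives C(8,2) = 28. Together 139.
Add back pairs where two caps are both exceeded: 10 + 3 + 0 = 13.
By inclusion–exclusion the count is 136 − 139 + 13 = 10.

10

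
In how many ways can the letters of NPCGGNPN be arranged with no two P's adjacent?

There are 8!/(3!·2!·2!) = 1680 arrangements of NPCGGNPN in total.
Arrangements with the P's together: treat PP as one letter, giving (7)!/(3!·2!) = 420.
Subtracting, 1680 − 420 = 1260 arrangements keep the P's apart.

1260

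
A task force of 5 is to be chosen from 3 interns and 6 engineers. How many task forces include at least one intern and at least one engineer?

120

Total 5-person selections from all 9: C(9,5) = 126.
Selections missing a whole group: no interns → C(6,5) = 6; no engineers → C(3,5) = 0.
Both groups omitted at once is impossible, so 126 − 6 = 120.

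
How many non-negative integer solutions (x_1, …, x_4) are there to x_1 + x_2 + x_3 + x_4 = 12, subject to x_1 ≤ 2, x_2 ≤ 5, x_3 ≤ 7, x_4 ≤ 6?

94

Without the upper bounds there are C(15,3) = 455 ways to split 12 among 4 variables.
Subtract solutions that violate a single cap (substitute x_i' = x_i − (cap_i+1)): x_1 ≥ 3 gives C(12,3) = 220; x_2 ≥ 6 gives C(9,3) = 84; x_3 ≥ 8 gives C(7,3) = 35; x_4 ≥ 7 gives C(8,3) = 56. Together 395.
Add back pairs where two caps are both exceeded: 20 + 4 + 10 + 0 + 0 + 0 = 34.
By inclusion–exclusion the count is 455 − 395 + 34 = 94.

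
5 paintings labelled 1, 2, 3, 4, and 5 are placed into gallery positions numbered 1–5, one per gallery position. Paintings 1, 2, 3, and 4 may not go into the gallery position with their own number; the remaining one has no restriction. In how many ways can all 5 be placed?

Let Aᵢ (for 1 ≤ i ≤ 4) be the placements that put painting i in its forbidden gallery position. Any j of these fix j positions, leaving (5−j)! ways to fill the rest, and there are C(4,j) ways to pick which j.
By inclusion–exclusion, the number of valid placements is Σ_{j=0}^{4} (−1)^j C(4,j)·(5−j)!.
Computing: 120 − 96 + 36 − 8 + 1 = 53.

53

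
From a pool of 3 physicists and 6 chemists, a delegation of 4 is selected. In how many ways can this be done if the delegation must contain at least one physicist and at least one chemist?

Total 4-person selections from all 9: C(9,4) = 126.
Selections missing a whole group: no physicists → C(6,4) = 15; no chemists → C(3,4) = 0.
Both groups omitted at once is impossible, so 126 − 15 = 111.

111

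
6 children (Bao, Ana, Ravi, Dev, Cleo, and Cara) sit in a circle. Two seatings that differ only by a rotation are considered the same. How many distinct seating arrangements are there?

120

Fix one person's seat to break rotational symmetry; the remaining 5 people can be arranged in (5)! = 120 ways.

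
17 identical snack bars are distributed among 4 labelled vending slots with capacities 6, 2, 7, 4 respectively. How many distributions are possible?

By stars and bars, unrestricted non-negative solutions to x_1+…+x_4 = 17 number C(17+3,3) = 1140.
Subtract solutions that violate a single cap (substitute x_i' = x_i − (cap_i+1)): x_1 ≥ 7 gives C(13,3) = 286; x_2 ≥ 3 gives C(17,3) = 680; x_3 ≥ 8 gives C(12,3) = 220; x_4 ≥ 5 gives C(15,3) = 455. Together 1641.
Add back pairs where two caps are both exceeded: 120 + 10 + 56 + 84 + 220 + 35 = 525.
Subtract triples: 0 + 10 + 0 + 4 = 14.
By inclusion–exclusion the count is 1140 − 1641 + 525 − 14 = 10.

10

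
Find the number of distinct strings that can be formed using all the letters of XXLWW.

XXLWW has 5 letters with W appearing twice and X appearing twice.
So there are 5! / (2!·2!) = 30 distinguishable arrangements.

30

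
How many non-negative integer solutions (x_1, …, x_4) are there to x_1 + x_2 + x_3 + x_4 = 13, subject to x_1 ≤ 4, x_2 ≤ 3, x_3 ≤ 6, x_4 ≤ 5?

51

Without the upper bounds there are C(16,3) = 560 ways to split 13 among 4 variables.
Subtract solutions that violate a single cap (substitute x_i' = x_i − (cap_i+1)): x_1 ≥ 5 gives C(11,3) = 165; x_2 ≥ 4 gives C(12,3) = 220; x_3 ≥ 7 gives C(9,3) = 84; x_4 ≥ 6 gives C(10,3) = 120. Together 589.
Add back pairs where two caps are both exceeded: 35 + 4 + 10 + 10 + 20 + 1 = 80.
By inclusion–exclusion the count is 560 − 589 + 80 = 51.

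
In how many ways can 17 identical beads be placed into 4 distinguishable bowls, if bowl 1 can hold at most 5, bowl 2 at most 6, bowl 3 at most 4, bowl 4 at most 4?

10

Without the upper bounds there are C(20,3) = 1140 ways to split 17 among 4 bowls.
Subtract solutions that violate a single cap (substitute x_i' = x_i − (cap_i+1)): x_1 ≥ 6 gives C(14,3) = 364; x_2 ≥ 7 gives C(13,3) = 286; x_3 ≥ 5 gives C(15,3) = 455; x_4 ≥ 5 gives C(15,3) = 455. Together 1560.
Add back pairs where two caps are both exceeded: 35 + 84 + 84 + 56 + 56 + 120 = 435.
Subtract triples: 0 + 0 + 4 + 1 = 5.
By inclusion–exclusion the count is 1140 − 1560 + 435 − 5 = 10.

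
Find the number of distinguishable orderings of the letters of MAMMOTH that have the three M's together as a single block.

Treat the 3 copies of M as a single block. The multiset to arrange is then {MMM, A, H, O, T}, 5 items in all.
All 5 items are distinct, so there are (5)! = 120 arrangements.

120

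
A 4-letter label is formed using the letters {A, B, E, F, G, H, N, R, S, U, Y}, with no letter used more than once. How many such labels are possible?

With no repetition, fill the 4 letters in order: 11 choices, then 10, down to 8.
11 × 10 × 9 × 8 = 7920.

7920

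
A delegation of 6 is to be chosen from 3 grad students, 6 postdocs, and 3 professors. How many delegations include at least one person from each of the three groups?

756

Total 6-person selections from all 12: C(12,6) = 924.
Subtract selections that omit an entire group: no grad students → C(9,6) = 84; no postdocs → C(6,6) = 1; no professors → C(9,6) = 84.
Add back selections omitting two groups (i.e. drawn from a single group): C(3,6) + C(6,6) + C(3,6) = 1.
By inclusion–exclusion: 924 − 169 + 1 = 756.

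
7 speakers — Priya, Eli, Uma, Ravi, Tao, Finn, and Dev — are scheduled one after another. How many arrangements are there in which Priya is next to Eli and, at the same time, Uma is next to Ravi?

Treat {Priya,Eli} as one block (2 orders) and {Uma,Ravi} as another (2 orders).
That leaves 5 units to arrange: 2 × 2 × 5! = 4 × 120 = 480.

480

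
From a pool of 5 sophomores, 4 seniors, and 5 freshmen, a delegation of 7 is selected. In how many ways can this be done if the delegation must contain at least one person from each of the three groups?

With no constraint there are C(14,7) = 3432 possible selections.
Selections missing a whole group: no sophomores → C(9,7) = 36; no seniors → C(10,7) = 120; no freshmen → C(9,7) = 36.
Add back selections omitting two groups (i.e. drawn from a single group): C(5,7) + C(4,7) + C(5,7) = 0.
By inclusion–exclusion: 3432 − 192 + 0 = 3240.

3240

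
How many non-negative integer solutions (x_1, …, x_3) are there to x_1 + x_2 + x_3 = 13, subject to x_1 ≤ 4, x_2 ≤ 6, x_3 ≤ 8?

Without the upper bounds there are C(15,2) = 105 ways to split 13 among 3 variables.
Subtract solutions that violate a single cap (substitute x_i' = x_i − (cap_i+1)): x_1 ≥ 5 gives C(10,2) = 45; x_2 ≥ 7 gives C(8,2) = 28; x_3 ≥ 9 gives C(6,2) = 15. Together 88.
Add back pairs where two caps are both exceeded: 3 + 0 + 0 = 3.
By inclusion–exclusion the count is 105 − 88 + 3 = 20.

20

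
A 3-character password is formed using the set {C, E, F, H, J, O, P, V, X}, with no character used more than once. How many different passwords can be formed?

504

Choose and order 3 of the 9 symbols: the first character has 9 options, the next 8, then 7.
That product is 9 × 8 × 7 = 504.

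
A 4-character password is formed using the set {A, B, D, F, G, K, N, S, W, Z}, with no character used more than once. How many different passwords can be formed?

5040

With no repetition, fill the 4 characters in order: 10 choices, then 9, down to 7.
That product is 10 × 9 × 8 × 7 = 5040.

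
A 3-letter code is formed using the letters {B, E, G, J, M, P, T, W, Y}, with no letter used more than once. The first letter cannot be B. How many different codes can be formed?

448

The first letter has 9−1 = 8 choices (anything except B).
The remaining 2 letters are filled from the other 8 symbols without repetition: 8 × 7 = 56.
Total: 8 × 56 = 448.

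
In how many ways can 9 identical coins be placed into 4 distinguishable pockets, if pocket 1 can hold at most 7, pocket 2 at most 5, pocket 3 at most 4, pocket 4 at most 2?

82

Ignoring the caps, the number of non-negative solutions to x_1+…+x_4 = 9 is C(12,3) = 220.
Subtract solutions that violate a single cap (substitute x_i' = x_i − (cap_i+1)): x_1 ≥ 8 gives C(4,3) = 4; x_2 ≥ 6 gives C(6,3) = 20; x_3 ≥ 5 gives C(7,3) = 35; x_4 ≥ 3 gives C(9,3) = 84. Together 143.
Add back pairs where two caps are both exceeded: 0 + 0 + 0 + 0 + 1 + 4 = 5.
By inclusion–exclusion the count is 220 − 143 + 5 = 82.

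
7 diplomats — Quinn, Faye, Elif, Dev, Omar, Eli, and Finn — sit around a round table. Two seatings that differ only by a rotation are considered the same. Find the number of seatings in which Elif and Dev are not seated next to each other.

480

Without the restriction there are (6)! = 720 seatings.
Those with Elif next to Dev: fuse the pair into one unit and seat 6 units around a circle — 2·(5)! = 240.
Subtracting, 720 − 240 = 480.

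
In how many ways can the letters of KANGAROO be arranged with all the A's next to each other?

2520

Treat the 2 copies of A as a single block. The multiset to arrange is then {AA, G, K, N, O, O, R}, 7 items in all.
That gives (7)!/(2!) = 2520 arrangements.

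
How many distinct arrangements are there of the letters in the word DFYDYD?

Letter multiplicities in DFYDYD: D×3, F×1, Y×2.
So there are 6! / (3!·2!) = 60 distinguishable arrangements.

60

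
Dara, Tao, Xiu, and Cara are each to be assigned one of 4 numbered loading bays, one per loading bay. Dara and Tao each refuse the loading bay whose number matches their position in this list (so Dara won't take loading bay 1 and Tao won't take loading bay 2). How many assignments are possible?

Let Aᵢ (for i ∈ {1, 2}) be the placements that put person i in their forbidden loading bay. Any j of these fix j positions, leaving (4−j)! ways to fill the rest, and there are C(2,j) ways to pick which j.
By inclusion–exclusion, the number of valid placements is Σ_{j=0}^{2} (−1)^j C(2,j)·(4−j)!.
Computing: 24 − 12 + 2 = 14.

14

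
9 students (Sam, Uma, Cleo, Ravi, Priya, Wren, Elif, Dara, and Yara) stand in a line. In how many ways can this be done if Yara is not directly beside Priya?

There are 9! = 362880 arrangements in all. If Yara and Priya are adjacent, merging them into one block gives 2·(8)! = 80640 arrangements.
So 362880 − 80640 = 282240 arrangements keep them apart.

282240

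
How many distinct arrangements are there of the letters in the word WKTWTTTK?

The 8 letters of WKTWTTTK have repeats: K appearing twice, T appearing 4 times, and W appearing twice.
So there are 8! / (4!·2!·2!) = 420 distinguishable arrangements.

420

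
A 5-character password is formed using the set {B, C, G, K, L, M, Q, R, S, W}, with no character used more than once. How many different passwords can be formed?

With no repetition, fill the 5 characters in order: 10 choices, then 9, down to 6.
That product is 10 × 9 × 8 × 7 × 6 = 30240.

30240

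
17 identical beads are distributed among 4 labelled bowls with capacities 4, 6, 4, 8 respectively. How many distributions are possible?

54

Without the upper bounds there are C(20,3) = 1140 ways to split 17 among 4 bowls.
Subtract solutions that violate a single cap (substitute x_i' = x_i − (cap_i+1)): x_1 ≥ 5 gives C(15,3) = 455; x_2 ≥ 7 gives C(13,3) = 286; x_3 ≥ 5 gives C(15,3) = 455; x_4 ≥ 9 gives C(11,3) = 165. Together 1361.
Add back pairs where two caps are both exceeded: 56 + 120 + 20 + 56 + 4 + 20 = 276.
Subtract triples: 1 + 0 + 0 + 0 = 1.
By inclusion–exclusion the count is 1140 − 1361 + 276 − 1 = 54.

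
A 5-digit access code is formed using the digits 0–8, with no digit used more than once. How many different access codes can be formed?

This is a permutation of 5 out of 9: P(9,5) = 9!/4!.
That product is 9 × 8 × 7 × 6 × 5 = 15120.

15120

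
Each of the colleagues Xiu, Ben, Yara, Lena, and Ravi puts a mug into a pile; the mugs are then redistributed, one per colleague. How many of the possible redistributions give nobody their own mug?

This is the derangement count D_5: permutations of 5 items with no fixed point.
By inclusion–exclusion this is Σ_{j=0}^{5} (−1)^j C(5,j)·(5−j)!.
Computing: 120 − 120 + 60 − 20 + 5 − 1 = 44.

44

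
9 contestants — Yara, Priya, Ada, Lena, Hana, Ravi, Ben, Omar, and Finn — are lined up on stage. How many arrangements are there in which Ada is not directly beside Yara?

282240

Of the 9! = 362880 arrangements, those with Ada and Yara adjacent number 2 × 8! = 80640 (treat the pair as a block with 2 internal orders).
Complementary counting: 362880 − 80640 = 282240.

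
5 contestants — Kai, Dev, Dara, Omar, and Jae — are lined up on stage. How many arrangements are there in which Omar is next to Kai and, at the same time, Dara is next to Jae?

Treat {Omar,Kai} as one block (2 orders) and {Dara,Jae} as another (2 orders).
That leaves 3 units to arrange: 2 × 2 × 3! = 4 × 6 = 24.

24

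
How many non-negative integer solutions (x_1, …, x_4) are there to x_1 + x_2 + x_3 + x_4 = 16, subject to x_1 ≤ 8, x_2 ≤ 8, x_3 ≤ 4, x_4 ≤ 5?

By stars and bars, unrestricted non-negative solutions to x_1+…+x_4 = 16 number C(16+3,3) = 969.
Subtract solutions that violate a single cap (substitute x_i' = x_i − (cap_i+1)): x_1 ≥ 9 gives C(10,3) = 120; x_2 ≥ 9 gives C(10,3) = 120; x_3 ≥ 5 gives C(14,3) = 364; x_4 ≥ 6 gives C(13,3) = 286. Together 890.
Add back pairs where two caps are both exceeded: 0 + 10 + 4 + 10 + 4 + 56 = 84.
By inclusion–exclusion the count is 969 − 890 + 84 = 163.

163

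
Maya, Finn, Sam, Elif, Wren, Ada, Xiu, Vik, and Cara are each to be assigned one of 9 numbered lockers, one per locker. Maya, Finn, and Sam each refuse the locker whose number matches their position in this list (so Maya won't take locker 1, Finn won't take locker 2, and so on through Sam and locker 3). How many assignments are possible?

Let Aᵢ (for i ∈ {1, 2, 3}) be the placements that put person i in their forbidden locker. Any j of these fix j positions, leaving (9−j)! ways to fill the rest, and there are C(3,j) ways to pick which j.
By inclusion–exclusion, the number of valid placements is Σ_{j=0}^{3} (−1)^j C(3,j)·(9−j)!.
Computing: 362880 − 120960 + 15120 − 720 = 256320.

256320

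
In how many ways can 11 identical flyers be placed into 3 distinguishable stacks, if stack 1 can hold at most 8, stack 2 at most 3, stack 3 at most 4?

Ignoring the caps, the number of non-negative solutions to x_1+…+x_3 = 11 is C(13,2) = 78.
Subtract solutions that violate a single cap (substitute x_i' = x_i − (cap_i+1)): x_1 ≥ 9 gives C(4,2) = 6; x_2 ≥ 4 gives C(9,2) = 36; x_3 ≥ 5 gives C(8,2) = 28. Together 70.
Add back pairs where two caps are both exceeded: 0 + 0 + 6 = 6.
By inclusion–exclusion the count is 78 − 70 + 6 = 14.

14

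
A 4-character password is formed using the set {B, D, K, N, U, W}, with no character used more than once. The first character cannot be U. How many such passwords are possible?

300

The first character has 6−1 = 5 choices (anything except U).
The remaining 3 characters are filled from the other 5 symbols without repetition: 5 × 4 × 3 = 60.
Total: 5 × 60 = 300.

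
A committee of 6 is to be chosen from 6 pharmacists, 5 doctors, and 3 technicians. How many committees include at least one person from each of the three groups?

With no constraint there are C(14,6) = 3003 possible selections.
Selections missing a whole group: no pharmacists → C(8,6) = 28; no doctors → C(9,6) = 84; no technicians → C(11,6) = 462.
Add back selections omitting two groups (i.e. drawn from a single group): C(6,6) + C(5,6) + C(3,6) = 1.
By inclusion–exclusion: 3003 − 574 + 1 = 2430.

2430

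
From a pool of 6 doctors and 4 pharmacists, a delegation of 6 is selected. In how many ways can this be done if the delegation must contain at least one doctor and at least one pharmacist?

209

Unrestricted: C(10,6) = 210 ways to pick any 6 of the 10.
Subtract selections that omit an entire group: no doctors → C(4,6) = 0; no pharmacists → C(6,6) = 1.
Both groups omitted at once is impossible, so 210 − 1 = 209.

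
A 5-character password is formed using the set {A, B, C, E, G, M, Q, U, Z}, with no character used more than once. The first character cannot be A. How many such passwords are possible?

The first character has 9−1 = 8 choices (anything except A).
The remaining 4 characters are filled from the other 8 symbols without repetition: 8 × 7 × 6 × 5 = 1680.
Total: 8 × 1680 = 13440.

13440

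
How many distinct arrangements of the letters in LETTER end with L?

Fix L in the last position and arrange the remaining 5 letters.
Those 5 letters have E appearing twice and T appearing twice, giving (5)!/(2!·2!) = 30.

30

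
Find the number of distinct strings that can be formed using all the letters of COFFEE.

180

Letter multiplicities in COFFEE: C×1, E×2, F×2, O×1.
Dividing 6! = 720 by 2!·2! = 4 for the repeated letters gives 180.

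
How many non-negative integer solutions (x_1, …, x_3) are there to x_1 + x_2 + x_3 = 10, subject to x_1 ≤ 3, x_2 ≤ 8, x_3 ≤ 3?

By stars and bars, unrestricted non-negative solutions to x_1+…+x_3 = 10 number C(10+2,2) = 66.
Subtract solutions that violate a single cap (substitute x_i' = x_i − (cap_i+1)): x_1 ≥ 4 gives C(8,2) = 28; x_2 ≥ 9 gives C(3,2) = 3; x_3 ≥ 4 gives C(8,2) = 28. Together 59.
Add back pairs where two caps are both exceeded: 0 + 6 + 0 = 6.
By inclusion–exclusion the count is 66 − 59 + 6 = 13.

13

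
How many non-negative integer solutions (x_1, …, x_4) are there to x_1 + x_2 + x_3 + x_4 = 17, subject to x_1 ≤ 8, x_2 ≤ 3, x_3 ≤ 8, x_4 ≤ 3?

By stars and bars, unrestricted non-negative solutions to x_1+…+x_4 = 17 number C(17+3,3) = 1140.
Subtract solutions that violate a single cap (substitute x_i' = x_i − (cap_i+1)): x_1 ≥ 9 gives C(11,3) = 165; x_2 ≥ 4 gives C(16,3) = 560; x_3 ≥ 9 gives C(11,3) = 165; x_4 ≥ 4 gives C(16,3) = 560. Together 1450.
Add back pairs where two caps are both exceeded: 35 + 0 + 35 + 35 + 220 + 35 = 360.
Subtract triples: 0 + 1 + 0 + 1 = 2.
By inclusion–exclusion the count is 1140 − 1450 + 360 − 2 = 48.

48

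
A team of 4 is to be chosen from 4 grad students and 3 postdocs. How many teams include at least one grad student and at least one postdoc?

Unrestricted: C(7,4) = 35 ways to pick any 4 of the 7.
Selections missing a whole group: no grad students → C(3,4) = 0; no postdocs → C(4,4) = 1.
Both groups omitted at once is impossible, so 35 − 1 = 34.

34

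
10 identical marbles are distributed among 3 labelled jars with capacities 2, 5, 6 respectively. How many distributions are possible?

Ignoring the caps, the number of non-negative solutions to x_1+…+x_3 = 10 is C(12,2) = 66.
Subtract solutions that violate a single cap (substitute x_i' = x_i − (cap_i+1)): x_1 ≥ 3 gives C(9,2) = 36; x_2 ≥ 6 gives C(6,2) = 15; x_3 ≥ 7 gives C(5,2) = 10. Together 61.
Add back pairs where two caps are both exceeded: 3 + 1 + 0 = 4.
By inclusion–exclusion the count is 66 − 61 + 4 = 9.

9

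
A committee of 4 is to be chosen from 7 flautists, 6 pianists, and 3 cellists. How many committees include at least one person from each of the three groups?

819

With no constraint there are C(16,4) = 1820 possible selections.
Subtract selections that omit an entire group: no flautists → C(9,4) = 126; no pianists → C(10,4) = 210; no cellists → C(13,4) = 715.
Add back selections omitting two groups (i.e. drawn from a single group): C(7,4) + C(6,4) + C(3,4) = 50.
By inclusion–exclusion: 1820 − 1051 + 50 = 819.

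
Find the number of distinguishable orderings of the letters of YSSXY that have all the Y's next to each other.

12

Treat the 2 copies of Y as a single block. The multiset to arrange is then {YY, S, S, X}, 4 items in all.
That gives (4)!/(2!) = 12 arrangements.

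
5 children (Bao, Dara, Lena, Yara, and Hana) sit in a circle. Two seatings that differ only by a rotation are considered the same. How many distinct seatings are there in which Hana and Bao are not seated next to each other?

All circular seatings of 5 people number (4)! = 24.
Those with Hana next to Bao: fuse the pair into one unit and seat 4 units around a circle — 2·(3)! = 12.
Subtracting, 24 − 12 = 12.

12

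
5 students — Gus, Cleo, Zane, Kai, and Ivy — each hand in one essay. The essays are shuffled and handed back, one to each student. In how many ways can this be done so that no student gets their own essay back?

Let Aᵢ be the assignments in which student i gets their own essay. We want the size of the complement of A₁∪…∪A_5.
By inclusion–exclusion this is Σ_{j=0}^{5} (−1)^j C(5,j)·(5−j)!.
Computing: 120 − 120 + 60 − 20 + 5 − 1 = 44.

44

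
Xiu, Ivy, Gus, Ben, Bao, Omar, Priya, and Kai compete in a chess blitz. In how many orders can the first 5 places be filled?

6720

There are 8 choices for 1st place, 7 for 2nd, and so on down to 4 for position 5.
That gives 8 × 7 × 6 × 5 × 4 = 6720.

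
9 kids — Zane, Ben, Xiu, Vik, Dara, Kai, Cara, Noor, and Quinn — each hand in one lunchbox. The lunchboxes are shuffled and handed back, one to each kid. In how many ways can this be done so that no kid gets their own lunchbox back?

This is the derangement count D_9: permutations of 9 items with no fixed point.
By inclusion–exclusion this is Σ_{j=0}^{9} (−1)^j C(9,j)·(9−j)!.
Computing: 362880 − 362880 + 181440 − 60480 + 15120 − 3024 + 504 − 72 + 9 − 1 = 133496.

133496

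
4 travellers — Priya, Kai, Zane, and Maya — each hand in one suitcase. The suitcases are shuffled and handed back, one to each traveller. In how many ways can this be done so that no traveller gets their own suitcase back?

9

Count assignments avoiding every fixed point. For any j of the 4 travellers fixed to their own suitcase, the other 4−j can be arranged in (4−j)! ways.
By inclusion–exclusion this is Σ_{j=0}^{4} (−1)^j C(4,j)·(4−j)!.
Computing: 24 − 24 + 12 − 4 + 1 = 9.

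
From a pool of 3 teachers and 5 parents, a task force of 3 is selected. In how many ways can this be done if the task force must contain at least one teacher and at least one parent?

45

With no constraint there are C(8,3) = 56 possible selections.
Subtract selections that omit an entire group: no teachers → C(5,3) = 10; no parents → C(3,3) = 1.
Both groups omitted at once is impossible, so 56 − 11 = 45.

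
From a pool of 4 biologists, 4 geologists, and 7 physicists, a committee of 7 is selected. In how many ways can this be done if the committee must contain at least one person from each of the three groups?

Unrestricted: C(15,7) = 6435 ways to pick any 7 of the 15.
Subtract selections that omit an entire group: no biologists → C(11,7) = 330; no geologists → C(11,7) = 330; no physicists → C(8,7) = 8.
Add back selections omitting two groups (i.e. drawn from a single group): C(4,7) + C(4,7) + C(7,7) = 1.
By inclusion–exclusion: 6435 − 668 + 1 = 5768.

5768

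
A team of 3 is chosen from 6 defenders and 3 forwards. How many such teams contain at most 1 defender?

Split by how many defenders are chosen (0 through 1).
Sum: C(6,0)·C(3,3) + C(6,1)·C(3,2) = 1 + 18 = 19.

19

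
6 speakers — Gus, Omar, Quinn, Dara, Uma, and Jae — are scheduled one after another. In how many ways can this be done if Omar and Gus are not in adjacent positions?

There are 6! = 720 arrangements in all. If Omar and Gus are adjacent, merging them into one block gives 2·(5)! = 240 arrangements.
So 720 − 240 = 480 arrangements keep them apart.

480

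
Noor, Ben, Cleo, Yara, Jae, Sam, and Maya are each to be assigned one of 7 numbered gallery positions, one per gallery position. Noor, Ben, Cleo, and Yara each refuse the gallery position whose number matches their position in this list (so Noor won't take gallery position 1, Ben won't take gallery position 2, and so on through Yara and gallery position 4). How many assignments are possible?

Let Aᵢ (for 1 ≤ i ≤ 4) be the placements that put person i in their forbidden gallery position. Any j of these fix j positions, leaving (7−j)! ways to fill the rest, and there are C(4,j) ways to pick which j.
By inclusion–exclusion, the number of valid placements is Σ_{j=0}^{4} (−1)^j C(4,j)·(7−j)!.
Computing: 5040 − 2880 + 720 − 96 + 6 = 2790.

2790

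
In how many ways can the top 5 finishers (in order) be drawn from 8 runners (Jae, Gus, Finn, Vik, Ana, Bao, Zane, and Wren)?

This is an ordered selection of 5 from 8: P(8,5).
That gives 8 × 7 × 6 × 5 × 4 = 6720.

6720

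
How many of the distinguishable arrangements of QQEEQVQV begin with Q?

With the first slot taken by Q, it remains to arrange the other 7 letters (QEEQVQV).
Those 7 letters have E appearing twice, Q appearing 3 times, and V appearing twice, giving (7)!/(3!·2!·2!) = 210.

210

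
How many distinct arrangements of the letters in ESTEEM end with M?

20

With the last slot taken by M, it remains to arrange the other 5 letters (ESTEE).
Those 5 letters have E appearing 3 times, giving (5)!/(3!) = 20.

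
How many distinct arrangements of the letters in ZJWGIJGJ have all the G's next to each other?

840

Treat the 2 copies of G as a single block. The multiset to arrange is then {GG, I, J, J, J, W, Z}, 7 items in all.
That gives (7)!/(3!) = 840 arrangements.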